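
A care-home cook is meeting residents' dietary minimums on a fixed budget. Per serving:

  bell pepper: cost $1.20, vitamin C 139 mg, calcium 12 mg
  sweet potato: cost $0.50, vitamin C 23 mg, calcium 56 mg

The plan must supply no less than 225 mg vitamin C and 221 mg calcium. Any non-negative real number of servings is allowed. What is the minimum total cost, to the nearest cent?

Two binding constraints pin down two serving amounts, so the optimal mix uses at most two foods. The candidates are each food alone (scaled to the tighter of vitamin C/calcium) and each pair with both constraints tight.
bell pepper only: max(225/139, 221/12) = 18.42 servings → $22.10.
sweet potato only: max(225/23, 221/56) = 9.783 servings → $4.89.
bell pepper + sweet potato with both tight: 1.001 servings and 3.732 servings → $3.07.
The minimum over all feasible corners is $3.07.

$3.07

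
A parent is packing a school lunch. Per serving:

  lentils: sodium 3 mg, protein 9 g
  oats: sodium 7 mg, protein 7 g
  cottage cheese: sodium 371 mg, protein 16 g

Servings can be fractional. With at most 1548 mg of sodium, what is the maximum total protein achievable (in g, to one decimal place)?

Protein per mg sodium: lentils 3, oats 1, cottage cheese 0.04313.
With no serving limits, spend the whole sodium allowance on lentils: 1548 mg / 3 mg × 9 g = 4644.0 g.

4644.0 g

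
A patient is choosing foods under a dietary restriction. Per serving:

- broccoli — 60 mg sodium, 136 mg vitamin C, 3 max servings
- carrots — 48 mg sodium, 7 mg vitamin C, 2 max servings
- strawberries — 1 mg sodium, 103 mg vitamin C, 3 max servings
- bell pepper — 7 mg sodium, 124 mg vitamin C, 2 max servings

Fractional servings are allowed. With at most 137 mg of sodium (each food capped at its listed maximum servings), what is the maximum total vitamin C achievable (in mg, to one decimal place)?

829.0 mg

Vitamin C per mg sodium: strawberries 103, bell pepper 17.71, broccoli 2.267, carrots 0.1458.
Take 3 servings of strawberries: uses 3 mg sodium, +309.0 mg vitamin C (running total 309.0 mg).
Take 2 servings of bell pepper: uses 14 mg sodium, +248.0 mg vitamin C (running total 557.0 mg).
Take 2 servings of broccoli: uses 120 mg sodium, +272.0 mg vitamin C (running total 829.0 mg).
Greedy by best ratio exhausts the sodium allowance optimally: 829.0 mg.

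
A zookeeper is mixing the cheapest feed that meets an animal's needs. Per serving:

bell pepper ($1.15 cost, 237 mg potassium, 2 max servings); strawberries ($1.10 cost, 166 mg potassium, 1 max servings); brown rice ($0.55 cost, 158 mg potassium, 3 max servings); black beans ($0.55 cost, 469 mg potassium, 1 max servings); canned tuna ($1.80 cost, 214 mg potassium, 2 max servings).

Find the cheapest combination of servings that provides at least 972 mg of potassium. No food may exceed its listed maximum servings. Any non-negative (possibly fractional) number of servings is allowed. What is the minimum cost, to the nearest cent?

$2.34

Cost per mg of potassium: black beans $0.0012, brown rice $0.0035, bell pepper $0.0049, strawberries $0.0066, canned tuna $0.0084.
Take 1 serving of black beans: +469.0 mg potassium for $0.55 (total $0.55, still need 503.0 mg).
Take 3 servings of brown rice: +474.0 mg potassium for $1.65 (total $2.20, still need 29.0 mg).
Take 0.1224 servings of bell pepper: +29.0 mg potassium for $0.14 (total $2.34, still need 0.0 mg).
Filling from the cheapest source first is optimal under one linear minimum: $2.34.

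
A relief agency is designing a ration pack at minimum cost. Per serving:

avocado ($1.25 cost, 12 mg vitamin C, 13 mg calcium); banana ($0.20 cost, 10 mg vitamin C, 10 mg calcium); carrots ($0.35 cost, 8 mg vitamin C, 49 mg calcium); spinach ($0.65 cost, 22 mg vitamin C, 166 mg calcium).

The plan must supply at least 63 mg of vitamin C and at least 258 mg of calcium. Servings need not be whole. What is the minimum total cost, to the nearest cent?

An LP optimum is at a vertex; with two nutrient constraints at most two foods are used. Check each candidate.
avocado only: max(63/12, 258/13) = 19.85 servings → $24.81.
banana only: max(63/10, 258/10) = 25.8 servings → $5.16.
carrots only: max(63/8, 258/49) = 7.875 servings → $2.76.
spinach only: max(63/22, 258/166) = 2.864 servings → $1.86.
avocado + banana: the both-tight solution has a negative serving — not a feasible corner.
avocado + carrots with both tight: 2.114 servings and 4.705 servings → $4.29.
avocado + spinach with both tight: 2.803 servings and 1.335 servings → $4.37.
banana + carrots with both tight: 2.495 servings and 4.756 servings → $2.16.
banana + spinach with both tight: 3.321 servings and 1.354 servings → $1.54.
carrots + spinach: the both-tight solution has a negative serving — not a feasible corner.
Cheapest feasible corner: $1.54.

$1.54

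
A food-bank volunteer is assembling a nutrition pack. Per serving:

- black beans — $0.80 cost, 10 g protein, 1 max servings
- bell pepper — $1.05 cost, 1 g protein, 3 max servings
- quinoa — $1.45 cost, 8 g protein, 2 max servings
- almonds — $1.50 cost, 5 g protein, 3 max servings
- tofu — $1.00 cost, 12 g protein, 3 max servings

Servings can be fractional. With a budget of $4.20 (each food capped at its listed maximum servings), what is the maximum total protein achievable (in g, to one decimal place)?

48.2 g

Protein per dollar: black beans 12.5, tofu 12, quinoa 5.517, almonds 3.333, bell pepper 0.9524.
Take 1 serving of black beans: spends $0.80, +10.0 g protein (running total 10.0 g).
Take 3 servings of tofu: spends $3.00, +36.0 g protein (running total 46.0 g).
Take 0.2759 servings of quinoa: spends $0.40, +2.2 g protein (running total 48.2 g).
Greedy by best ratio exhausts the cost allowance optimally: 48.2 g.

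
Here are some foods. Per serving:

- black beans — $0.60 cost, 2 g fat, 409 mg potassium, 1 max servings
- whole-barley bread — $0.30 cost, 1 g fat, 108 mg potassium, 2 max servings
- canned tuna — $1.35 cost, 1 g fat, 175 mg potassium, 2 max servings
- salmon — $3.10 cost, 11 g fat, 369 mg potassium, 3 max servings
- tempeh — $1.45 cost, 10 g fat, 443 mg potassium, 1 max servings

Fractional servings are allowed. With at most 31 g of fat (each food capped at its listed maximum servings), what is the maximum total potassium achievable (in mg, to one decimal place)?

Potassium per g fat: black beans 204.5, canned tuna 175, whole-barley bread 108, tempeh 44.3, salmon 33.55.
Take 1 serving of black beans: uses 2 g fat, +409.0 mg potassium (running total 409.0 mg).
Take 2 servings of canned tuna: uses 2 g fat, +350.0 mg potassium (running total 759.0 mg).
Take 2 servings of whole-barley bread: uses 2 g fat, +216.0 mg potassium (running total 975.0 mg).
Take 1 serving of tempeh: uses 10 g fat, +443.0 mg potassium (running total 1418.0 mg).
Take 1.364 servings of salmon: uses 15 g fat, +503.2 mg potassium (running total 1921.2 mg).
Filling greedily by potassium-per-g fat is optimal for one linear limit, giving 1921.2 mg.

1921.2 mg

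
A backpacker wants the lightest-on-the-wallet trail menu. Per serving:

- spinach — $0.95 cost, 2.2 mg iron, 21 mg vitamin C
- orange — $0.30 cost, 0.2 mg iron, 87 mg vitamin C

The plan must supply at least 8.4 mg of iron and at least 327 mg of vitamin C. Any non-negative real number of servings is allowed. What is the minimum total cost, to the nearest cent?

Minimising a linear cost over {iron ≥ 8.4, vitamin C ≥ 327, servings ≥ 0} — the optimum is at a vertex, using one or two foods.
spinach only: max(8.4/2.2, 327/21) = 15.57 servings → $14.79.
orange only: max(8.4/0.2, 327/87) = 42 servings → $12.60.
spinach + orange with both tight: 3.554 servings and 2.901 servings → $4.25.
So the least-cost plan costs $4.25.

$4.25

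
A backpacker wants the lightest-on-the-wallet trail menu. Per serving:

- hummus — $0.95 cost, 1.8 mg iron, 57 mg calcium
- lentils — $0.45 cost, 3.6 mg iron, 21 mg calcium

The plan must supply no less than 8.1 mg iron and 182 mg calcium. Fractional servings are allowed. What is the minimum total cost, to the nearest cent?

At the optimum either one food covers both requirements or two foods hit both targets exactly; no other combination can be cheaper.
hummus only: max(8.1/1.8, 182/57) = 4.5 servings → $4.28.
lentils only: max(8.1/3.6, 182/21) = 8.667 servings → $3.90.
hummus + lentils with both tight: 2.898 servings and 0.8011 servings → $3.11.
So the least-cost plan costs $3.11.

$3.11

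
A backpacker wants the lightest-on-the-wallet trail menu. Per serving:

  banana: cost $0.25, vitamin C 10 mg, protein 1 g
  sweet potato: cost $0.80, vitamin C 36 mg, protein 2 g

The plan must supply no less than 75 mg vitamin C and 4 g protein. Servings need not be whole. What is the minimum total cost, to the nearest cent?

$1.67

Check every corner: each single food scaled to meet both minima, and each pair solved so both constraints bind.
banana only: max(75/10, 4/1) = 7.5 servings → $1.88.
sweet potato only: max(75/36, 4/2) = 2.083 servings → $1.67.
banana + sweet potato: the both-tight solution has a negative serving — not a feasible corner.
Cheapest feasible corner: $1.67.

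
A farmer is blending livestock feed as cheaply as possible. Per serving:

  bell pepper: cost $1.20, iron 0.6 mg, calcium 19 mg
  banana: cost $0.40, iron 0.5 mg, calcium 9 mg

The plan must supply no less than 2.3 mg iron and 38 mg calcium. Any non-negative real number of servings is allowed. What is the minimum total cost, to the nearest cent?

$1.84

With two linear requirements the optimum uses one or two foods; enumerate the corners.
bell pepper only: max(2.3/0.6, 38/19) = 3.833 servings → $4.60.
banana only: max(2.3/0.5, 38/9) = 4.6 servings → $1.84.
bell pepper + banana with both targets exact would need a negative amount; discard.
So the least-cost plan costs $1.84.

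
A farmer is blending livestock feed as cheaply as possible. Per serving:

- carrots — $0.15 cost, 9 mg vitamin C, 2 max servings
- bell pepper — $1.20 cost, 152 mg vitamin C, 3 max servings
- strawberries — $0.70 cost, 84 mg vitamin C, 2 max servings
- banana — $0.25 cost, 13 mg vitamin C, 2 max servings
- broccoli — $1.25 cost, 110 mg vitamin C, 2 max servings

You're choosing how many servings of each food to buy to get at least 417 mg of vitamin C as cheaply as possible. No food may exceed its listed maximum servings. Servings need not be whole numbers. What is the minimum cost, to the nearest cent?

Cost per mg of vitamin C: bell pepper $0.0079, strawberries $0.0083, broccoli $0.0114, carrots $0.0167, banana $0.0192.
Take 2.743 servings of bell pepper: +417.0 mg vitamin C for $3.29 (total $3.29, still need 0.0 mg).
Filling from the cheapest source first is optimal under one linear minimum: $3.29.

$3.29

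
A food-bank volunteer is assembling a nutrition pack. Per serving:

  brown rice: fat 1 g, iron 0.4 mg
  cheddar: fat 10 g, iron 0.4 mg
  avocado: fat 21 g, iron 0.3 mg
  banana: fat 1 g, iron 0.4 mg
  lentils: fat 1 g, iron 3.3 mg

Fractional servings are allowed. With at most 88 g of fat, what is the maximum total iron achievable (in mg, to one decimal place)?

Iron per g fat: lentils 3.3, brown rice 0.4, banana 0.4, cheddar 0.04, avocado 0.01429.
With no serving limits, spend the whole fat allowance on lentils: 88 g / 1 g × 3.3 mg = 290.4 mg.

290.4 mg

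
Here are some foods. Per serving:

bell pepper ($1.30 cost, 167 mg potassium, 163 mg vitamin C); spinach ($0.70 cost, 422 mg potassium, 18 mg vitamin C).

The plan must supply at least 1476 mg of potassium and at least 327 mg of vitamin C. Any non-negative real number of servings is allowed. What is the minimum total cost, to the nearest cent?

This is a tiny linear program; its minimum lies at a vertex of the feasible set. List the vertices and price them.
bell pepper only: max(1476/167, 327/163) = 8.838 servings → $11.49.
spinach only: max(1476/422, 327/18) = 18.17 servings → $12.72.
bell pepper + spinach with both tight: 1.694 servings and 2.827 servings → $4.18.
The minimum over all feasible corners is $4.18.

$4.18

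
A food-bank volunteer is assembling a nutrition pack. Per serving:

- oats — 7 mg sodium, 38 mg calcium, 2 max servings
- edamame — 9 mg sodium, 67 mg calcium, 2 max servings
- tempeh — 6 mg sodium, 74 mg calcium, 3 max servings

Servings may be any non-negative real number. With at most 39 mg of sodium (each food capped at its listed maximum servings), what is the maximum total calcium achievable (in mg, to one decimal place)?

372.3 mg

Calcium per mg sodium: tempeh 12.33, edamame 7.444, oats 5.429.
Take 3 servings of tempeh: uses 18 mg sodium, +222.0 mg calcium (running total 222.0 mg).
Take 2 servings of edamame: uses 18 mg sodium, +134.0 mg calcium (running total 356.0 mg).
Take 0.4286 servings of oats: uses 3 mg sodium, +16.3 mg calcium (running total 372.3 mg).
Greedy by best ratio exhausts the sodium allowance optimally: 372.3 mg.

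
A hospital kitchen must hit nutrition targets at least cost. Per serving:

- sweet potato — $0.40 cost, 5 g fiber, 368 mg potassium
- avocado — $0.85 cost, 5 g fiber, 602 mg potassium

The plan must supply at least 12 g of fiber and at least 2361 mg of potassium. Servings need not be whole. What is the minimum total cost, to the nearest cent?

Check every corner: each single food scaled to meet both minima, and each pair solved so both constraints bind.
sweet potato only: max(12/5, 2361/368) = 6.416 servings → $2.57.
avocado only: max(12/5, 2361/602) = 3.922 servings → $3.33.
sweet potato + avocado: intersection lies outside the first quadrant.
So the least-cost plan costs $2.57.

$2.57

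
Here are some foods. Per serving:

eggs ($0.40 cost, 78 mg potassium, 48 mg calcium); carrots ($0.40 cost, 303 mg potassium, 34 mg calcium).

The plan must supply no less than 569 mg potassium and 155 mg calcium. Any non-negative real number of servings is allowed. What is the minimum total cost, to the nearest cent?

This is a tiny linear program; its minimum lies at a vertex of the feasible set. List the vertices and price them.
eggs only: max(569/78, 155/48) = 7.295 servings → $2.92.
carrots only: max(569/303, 155/34) = 4.559 servings → $1.82.
eggs + carrots with both tight: 2.322 servings and 1.28 servings → $1.44.
The minimum over all feasible corners is $1.44.

$1.44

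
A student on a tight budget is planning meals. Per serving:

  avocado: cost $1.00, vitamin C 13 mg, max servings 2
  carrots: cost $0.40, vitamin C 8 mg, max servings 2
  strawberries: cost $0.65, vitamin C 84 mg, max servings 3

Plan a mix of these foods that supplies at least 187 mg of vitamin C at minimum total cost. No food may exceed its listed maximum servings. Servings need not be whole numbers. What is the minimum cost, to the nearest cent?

Cost per mg of vitamin C: strawberries $0.0077, carrots $0.0500, avocado $0.0769.
Take 2.226 servings of strawberries: +187.0 mg vitamin C for $1.45 (total $1.45, still need 0.0 mg).
Greedy by cheapest-per-mg is optimal for a single linear constraint, so the minimum cost is $1.45.

$1.45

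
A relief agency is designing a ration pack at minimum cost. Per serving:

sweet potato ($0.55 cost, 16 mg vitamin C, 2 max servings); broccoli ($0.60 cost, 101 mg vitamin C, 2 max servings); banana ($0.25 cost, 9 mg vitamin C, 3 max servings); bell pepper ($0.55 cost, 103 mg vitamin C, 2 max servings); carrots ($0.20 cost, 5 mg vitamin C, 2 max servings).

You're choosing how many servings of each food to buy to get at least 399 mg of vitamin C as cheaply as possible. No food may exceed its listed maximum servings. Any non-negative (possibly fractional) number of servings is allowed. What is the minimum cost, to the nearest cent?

$2.25

Cost per mg of vitamin C: bell pepper $0.0053, broccoli $0.0059, banana $0.0278, sweet potato $0.0344, carrots $0.0400.
Take 2 servings of bell pepper: +206.0 mg vitamin C for $1.10 (total $1.10, still need 193.0 mg).
Take 1.911 servings of broccoli: +193.0 mg vitamin C for $1.15 (total $2.25, still need 0.0 mg).
Filling from the cheapest source first is optimal under one linear minimum: $2.25.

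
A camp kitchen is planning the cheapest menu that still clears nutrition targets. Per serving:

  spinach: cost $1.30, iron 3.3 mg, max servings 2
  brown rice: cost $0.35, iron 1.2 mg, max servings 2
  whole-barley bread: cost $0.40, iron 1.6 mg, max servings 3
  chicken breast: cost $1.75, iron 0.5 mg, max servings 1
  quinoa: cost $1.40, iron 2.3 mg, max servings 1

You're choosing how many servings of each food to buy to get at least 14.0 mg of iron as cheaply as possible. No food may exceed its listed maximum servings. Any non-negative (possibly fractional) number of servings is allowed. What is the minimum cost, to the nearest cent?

Cost per mg of iron: whole-barley bread $0.2500, brown rice $0.2917, spinach $0.3939, quinoa $0.6087, chicken breast $3.5000.
Take 3 servings of whole-barley bread: +4.8 mg iron for $1.20 (total $1.20, still need 9.2 mg).
Take 2 servings of brown rice: +2.4 mg iron for $0.70 (total $1.90, still need 6.8 mg).
Take 2 servings of spinach: +6.6 mg iron for $2.60 (total $4.50, still need 0.2 mg).
Take 0.08696 servings of quinoa: +0.2 mg iron for $0.12 (total $4.62, still need 0.0 mg).
Greedy by cheapest-per-mg is optimal for a single linear constraint, so the minimum cost is $4.62.

$4.62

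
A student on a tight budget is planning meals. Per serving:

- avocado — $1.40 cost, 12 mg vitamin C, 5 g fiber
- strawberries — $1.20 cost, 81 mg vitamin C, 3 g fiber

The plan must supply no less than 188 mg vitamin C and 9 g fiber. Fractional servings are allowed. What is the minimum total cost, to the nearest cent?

Compare the cost at each extreme point of the feasible region.
avocado only: max(188/12, 9/5) = 15.67 servings → $21.93.
strawberries only: max(188/81, 9/3) = 3 servings → $3.60.
avocado + strawberries with both tight: 0.4472 servings and 2.255 servings → $3.33.
The minimum over all feasible corners is $3.33.

$3.33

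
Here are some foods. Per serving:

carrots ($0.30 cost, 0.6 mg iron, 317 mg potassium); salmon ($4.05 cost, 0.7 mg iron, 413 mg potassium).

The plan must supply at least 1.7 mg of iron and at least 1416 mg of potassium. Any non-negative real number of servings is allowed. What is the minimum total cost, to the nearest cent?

$1.34

The cheapest plan sits at a corner of the feasible region — with two constraints it uses at most two foods.
carrots only: max(1.7/0.6, 1416/317) = 4.467 servings → $1.34.
salmon only: max(1.7/0.7, 1416/413) = 3.429 servings → $13.89.
carrots + salmon: intersection lies outside the first quadrant.
So the least-cost plan costs $1.34.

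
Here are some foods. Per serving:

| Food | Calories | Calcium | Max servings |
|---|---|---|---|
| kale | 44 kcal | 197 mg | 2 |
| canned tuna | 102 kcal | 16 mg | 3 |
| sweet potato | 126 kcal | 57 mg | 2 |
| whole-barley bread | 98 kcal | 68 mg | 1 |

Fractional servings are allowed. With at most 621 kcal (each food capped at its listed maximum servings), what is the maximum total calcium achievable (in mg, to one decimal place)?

Calcium per kcal: kale 4.477, whole-barley bread 0.6939, sweet potato 0.4524, canned tuna 0.1569.
Take 2 servings of kale: uses 88 kcal, +394.0 mg calcium (running total 394.0 mg).
Take 1 serving of whole-barley bread: uses 98 kcal, +68.0 mg calcium (running total 462.0 mg).
Take 2 servings of sweet potato: uses 252 kcal, +114.0 mg calcium (running total 576.0 mg).
Take 1.794 servings of canned tuna: uses 183 kcal, +28.7 mg calcium (running total 604.7 mg).
Greedy by best ratio exhausts the calories allowance optimally: 604.7 mg.

604.7 mg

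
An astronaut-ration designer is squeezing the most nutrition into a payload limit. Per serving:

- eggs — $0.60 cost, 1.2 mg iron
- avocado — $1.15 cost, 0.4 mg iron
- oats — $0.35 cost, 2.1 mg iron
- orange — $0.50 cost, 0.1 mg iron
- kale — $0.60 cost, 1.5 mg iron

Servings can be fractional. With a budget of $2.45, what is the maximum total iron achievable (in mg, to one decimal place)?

14.7 mg

Iron per dollar: oats 6, kale 2.5, eggs 2, avocado 0.3478, orange 0.2.
With no serving limits, spend the whole cost allowance on oats: $2.45 / $0.35 × 2.1 mg = 14.7 mg.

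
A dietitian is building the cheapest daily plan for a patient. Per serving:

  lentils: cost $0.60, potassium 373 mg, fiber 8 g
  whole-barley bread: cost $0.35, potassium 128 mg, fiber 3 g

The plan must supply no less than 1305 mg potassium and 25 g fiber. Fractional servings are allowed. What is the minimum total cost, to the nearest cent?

$2.10

With two linear requirements the optimum uses one or two foods; enumerate the corners.
lentils only: max(1305/373, 25/8) = 3.499 servings → $2.10.
whole-barley bread only: max(1305/128, 25/3) = 10.2 servings → $3.57.
lentils + whole-barley bread: the both-tight solution has a negative serving — not a feasible corner.
The minimum over all feasible corners is $2.10.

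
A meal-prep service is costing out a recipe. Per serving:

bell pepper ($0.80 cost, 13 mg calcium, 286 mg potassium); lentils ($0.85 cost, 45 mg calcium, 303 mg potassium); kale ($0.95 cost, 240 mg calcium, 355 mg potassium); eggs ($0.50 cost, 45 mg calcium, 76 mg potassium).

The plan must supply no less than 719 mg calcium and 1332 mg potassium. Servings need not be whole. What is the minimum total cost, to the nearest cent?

At the optimum either one food covers both requirements or two foods hit both targets exactly; no other combination can be cheaper.
bell pepper only: max(719/13, 1332/286) = 55.31 servings → $44.25.
lentils only: max(719/45, 1332/303) = 15.98 servings → $13.58.
kale only: max(719/240, 1332/355) = 3.752 servings → $3.56.
eggs only: max(719/45, 1332/76) = 17.53 servings → $8.76.
bell pepper + lentils: intersection lies outside the first quadrant.
bell pepper + kale with both tight: 1.006 servings and 2.941 servings → $3.60.
bell pepper + eggs with both tight: 0.4457 servings and 15.85 servings → $8.28.
lentils + kale with both tight: 1.136 servings and 2.783 servings → $3.61.
lentils + eggs with both tight: 0.5185 servings and 15.46 servings → $8.17.
kale + eggs with both targets exact would need a negative amount; discard.
Cheapest feasible corner: $3.56.

$3.56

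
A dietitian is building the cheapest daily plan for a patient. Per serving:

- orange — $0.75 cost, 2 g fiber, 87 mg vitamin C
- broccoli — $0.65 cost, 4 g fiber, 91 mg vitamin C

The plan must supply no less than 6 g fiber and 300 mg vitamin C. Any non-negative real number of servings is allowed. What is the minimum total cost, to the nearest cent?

An LP optimum is at a vertex; with two nutrient constraints at most two foods are used. Check each candidate.
orange only: max(6/2, 300/87) = 3.448 servings → $2.59.
broccoli only: max(6/4, 300/91) = 3.297 servings → $2.14.
orange + broccoli: the both-tight solution has a negative serving — not a feasible corner.
Cheapest feasible corner: $2.14.

$2.14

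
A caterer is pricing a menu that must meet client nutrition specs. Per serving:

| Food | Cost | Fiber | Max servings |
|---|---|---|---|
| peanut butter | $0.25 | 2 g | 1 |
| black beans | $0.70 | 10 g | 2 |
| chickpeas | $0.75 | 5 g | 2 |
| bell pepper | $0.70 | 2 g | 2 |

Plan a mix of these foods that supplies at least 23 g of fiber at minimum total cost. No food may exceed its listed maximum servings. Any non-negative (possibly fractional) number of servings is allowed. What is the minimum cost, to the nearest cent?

$1.80

Cost per g of fiber: black beans $0.0700, peanut butter $0.1250, chickpeas $0.1500, bell pepper $0.3500.
Take 2 servings of black beans: +20.0 g fiber for $1.40 (total $1.40, still need 3.0 g).
Take 1 serving of peanut butter: +2.0 g fiber for $0.25 (total $1.65, still need 1.0 g).
Take 0.2 servings of chickpeas: +1.0 g fiber for $0.15 (total $1.80, still need 0.0 g).
Greedy by cheapest-per-g is optimal for a single linear constraint, so the minimum cost is $1.80.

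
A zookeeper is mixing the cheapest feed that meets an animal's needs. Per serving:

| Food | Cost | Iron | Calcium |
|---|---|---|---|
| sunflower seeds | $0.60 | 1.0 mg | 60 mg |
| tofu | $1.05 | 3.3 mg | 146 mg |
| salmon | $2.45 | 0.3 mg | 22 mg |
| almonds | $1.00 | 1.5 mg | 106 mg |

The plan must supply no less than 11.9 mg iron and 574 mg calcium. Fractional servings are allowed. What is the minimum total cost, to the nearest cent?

With two linear requirements the optimum uses one or two foods; enumerate the corners.
sunflower seeds only: max(11.9/1.0, 574/60) = 11.9 servings → $7.14.
tofu only: max(11.9/3.3, 574/146) = 3.932 servings → $4.13.
salmon only: max(11.9/0.3, 574/22) = 39.67 servings → $97.18.
almonds only: max(11.9/1.5, 574/106) = 7.933 servings → $7.93.
sunflower seeds + tofu with both tight: 3.015 servings and 2.692 servings → $4.64.
sunflower seeds + salmon with both targets exact would need a negative amount; discard.
sunflower seeds + almonds with both targets exact would need a negative amount; discard.
tofu + salmon with both tight: 3.111 servings and 5.444 servings → $16.61.
tofu + almonds with both tight: 3.061 servings and 1.199 servings → $4.41.
salmon + almonds: the both-tight solution has a negative serving — not a feasible corner.
Cheapest feasible corner: $4.13.

$4.13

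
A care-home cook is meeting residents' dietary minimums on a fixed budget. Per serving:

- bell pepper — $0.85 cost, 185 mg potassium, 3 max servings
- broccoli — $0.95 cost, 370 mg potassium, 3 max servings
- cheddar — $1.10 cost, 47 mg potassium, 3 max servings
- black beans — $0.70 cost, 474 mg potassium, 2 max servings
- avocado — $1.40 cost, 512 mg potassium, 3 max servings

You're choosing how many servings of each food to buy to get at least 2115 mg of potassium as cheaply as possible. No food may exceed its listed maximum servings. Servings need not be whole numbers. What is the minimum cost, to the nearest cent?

$4.41

Cost per mg of potassium: black beans $0.0015, broccoli $0.0026, avocado $0.0027, bell pepper $0.0046, cheddar $0.0234.
Take 2 servings of black beans: +948.0 mg potassium for $1.40 (total $1.40, still need 1167.0 mg).
Take 3 servings of broccoli: +1110.0 mg potassium for $2.85 (total $4.25, still need 57.0 mg).
Take 0.1113 servings of avocado: +57.0 mg potassium for $0.16 (total $4.41, still need 0.0 mg).
Filling from the cheapest source first is optimal under one linear minimum: $4.41.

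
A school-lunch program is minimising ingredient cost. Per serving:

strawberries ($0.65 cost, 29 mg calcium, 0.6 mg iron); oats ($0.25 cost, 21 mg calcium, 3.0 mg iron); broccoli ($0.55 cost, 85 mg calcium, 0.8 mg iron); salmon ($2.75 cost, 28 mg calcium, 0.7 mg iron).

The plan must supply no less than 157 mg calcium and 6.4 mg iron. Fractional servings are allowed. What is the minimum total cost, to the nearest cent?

$1.22

Compare the cost at each extreme point of the feasible region.
strawberries only: max(157/29, 6.4/0.6) = 10.67 servings → $6.93.
oats only: max(157/21, 6.4/3.0) = 7.476 servings → $1.87.
broccoli only: max(157/85, 6.4/0.8) = 8 servings → $4.40.
salmon only: max(157/28, 6.4/0.7) = 9.143 servings → $25.14.
strawberries + oats with both tight: 4.524 servings and 1.228 servings → $3.25.
strawberries + broccoli: the both-tight solution has a negative serving — not a feasible corner.
strawberries + salmon: intersection lies outside the first quadrant.
oats + broccoli with both tight: 1.757 servings and 1.413 servings → $1.22.
oats + salmon with both tight: 1 serving and 4.857 servings → $13.61.
broccoli + salmon: intersection lies outside the first quadrant.
Cheapest feasible corner: $1.22.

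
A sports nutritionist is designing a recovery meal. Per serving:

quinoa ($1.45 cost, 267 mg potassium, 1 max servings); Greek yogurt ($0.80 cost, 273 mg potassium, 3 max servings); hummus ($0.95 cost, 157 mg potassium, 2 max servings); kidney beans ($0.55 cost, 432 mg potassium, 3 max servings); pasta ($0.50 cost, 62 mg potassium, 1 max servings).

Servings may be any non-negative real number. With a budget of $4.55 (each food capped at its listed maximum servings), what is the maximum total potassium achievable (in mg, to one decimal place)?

2207.1 mg

Potassium per dollar: kidney beans 785.5, Greek yogurt 341.2, quinoa 184.1, hummus 165.3, pasta 124.
Take 3 servings of kidney beans: spends $1.65, +1296.0 mg potassium (running total 1296.0 mg).
Take 3 servings of Greek yogurt: spends $2.40, +819.0 mg potassium (running total 2115.0 mg).
Take 0.3448 servings of quinoa: spends $0.50, +92.1 mg potassium (running total 2207.1 mg).
Filling greedily by potassium-per-dollar is optimal for one linear limit, giving 2207.1 mg.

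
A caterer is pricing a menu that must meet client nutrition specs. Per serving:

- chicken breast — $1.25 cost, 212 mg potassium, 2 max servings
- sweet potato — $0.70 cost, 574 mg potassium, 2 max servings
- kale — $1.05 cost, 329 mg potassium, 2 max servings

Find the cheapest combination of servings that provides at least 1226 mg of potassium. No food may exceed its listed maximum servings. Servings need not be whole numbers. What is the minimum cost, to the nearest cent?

Cost per mg of potassium: sweet potato $0.0012, kale $0.0032, chicken breast $0.0059.
Take 2 servings of sweet potato: +1148.0 mg potassium for $1.40 (total $1.40, still need 78.0 mg).
Take 0.2371 servings of kale: +78.0 mg potassium for $0.25 (total $1.65, still need 0.0 mg).
Greedy by cheapest-per-mg is optimal for a single linear constraint, so the minimum cost is $1.65.

$1.65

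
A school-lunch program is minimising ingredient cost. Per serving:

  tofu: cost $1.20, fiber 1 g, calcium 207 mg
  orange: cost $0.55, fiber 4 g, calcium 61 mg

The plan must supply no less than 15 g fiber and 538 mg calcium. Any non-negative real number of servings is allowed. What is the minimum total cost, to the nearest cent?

Check every corner: each single food scaled to meet both minima, and each pair solved so both constraints bind.
tofu only: max(15/1, 538/207) = 15 servings → $18.00.
orange only: max(15/4, 538/61) = 8.82 servings → $4.85.
tofu + orange with both tight: 1.613 servings and 3.347 servings → $3.78.
The minimum over all feasible corners is $3.78.

$3.78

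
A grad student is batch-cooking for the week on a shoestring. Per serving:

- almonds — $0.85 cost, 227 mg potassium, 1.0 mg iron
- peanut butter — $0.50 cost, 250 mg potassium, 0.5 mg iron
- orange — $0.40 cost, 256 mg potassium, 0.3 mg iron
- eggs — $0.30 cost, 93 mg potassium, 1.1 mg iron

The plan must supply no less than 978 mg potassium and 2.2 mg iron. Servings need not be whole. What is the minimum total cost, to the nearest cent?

The cheapest plan sits at a corner of the feasible region — with two constraints it uses at most two foods.
almonds only: max(978/227, 2.2/1.0) = 4.308 servings → $3.66.
peanut butter only: max(978/250, 2.2/0.5) = 4.4 servings → $2.20.
orange only: max(978/256, 2.2/0.3) = 7.333 servings → $2.93.
eggs only: max(978/93, 2.2/1.1) = 10.52 servings → $3.15.
almonds + peanut butter with both tight: 0.4469 servings and 3.506 servings → $2.13.
almonds + orange with both tight: 1.436 servings and 2.547 servings → $2.24.
almonds + eggs: intersection lies outside the first quadrant.
peanut butter + orange with both targets exact would need a negative amount; discard.
peanut butter + eggs with both tight: 3.813 servings and 0.267 servings → $1.99.
orange + eggs with both tight: 3.434 servings and 1.063 servings → $1.69.
Cheapest feasible corner: $1.69.

$1.69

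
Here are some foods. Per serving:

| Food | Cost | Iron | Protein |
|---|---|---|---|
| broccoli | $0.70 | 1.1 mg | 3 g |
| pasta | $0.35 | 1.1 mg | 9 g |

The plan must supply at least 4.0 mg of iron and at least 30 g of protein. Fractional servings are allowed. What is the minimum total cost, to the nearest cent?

broccoli only: max(4.0/1.1, 30/3) = 10 servings → $7.00.
pasta only: max(4.0/1.1, 30/9) = 3.636 servings → $1.27.
broccoli + pasta with both tight: 0.4545 servings and 3.182 servings → $1.43.
The minimum over all feasible corners is $1.27.

$1.27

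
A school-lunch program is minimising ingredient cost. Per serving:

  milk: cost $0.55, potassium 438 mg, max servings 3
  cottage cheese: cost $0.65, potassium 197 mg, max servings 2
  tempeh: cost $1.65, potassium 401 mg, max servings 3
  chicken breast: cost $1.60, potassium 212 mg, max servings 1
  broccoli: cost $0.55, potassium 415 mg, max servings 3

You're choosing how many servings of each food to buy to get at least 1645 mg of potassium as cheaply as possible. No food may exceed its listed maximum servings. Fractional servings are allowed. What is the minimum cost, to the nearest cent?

Cost per mg of potassium: milk $0.0013, broccoli $0.0013, cottage cheese $0.0033, tempeh $0.0041, chicken breast $0.0075.
Take 3 servings of milk: +1314.0 mg potassium for $1.65 (total $1.65, still need 331.0 mg).
Take 0.7976 servings of broccoli: +331.0 mg potassium for $0.44 (total $2.09, still need 0.0 mg).
Greedy by cheapest-per-mg is optimal for a single linear constraint, so the minimum cost is $2.09.

$2.09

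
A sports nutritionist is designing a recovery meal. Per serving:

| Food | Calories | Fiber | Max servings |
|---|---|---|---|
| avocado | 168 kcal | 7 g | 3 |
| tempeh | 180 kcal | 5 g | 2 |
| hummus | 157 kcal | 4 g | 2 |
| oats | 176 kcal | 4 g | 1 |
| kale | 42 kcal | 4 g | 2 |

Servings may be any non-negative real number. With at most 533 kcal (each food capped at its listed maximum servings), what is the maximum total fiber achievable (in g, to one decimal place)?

Fiber per kcal: kale 0.09524, avocado 0.04167, tempeh 0.02778, hummus 0.02548, oats 0.02273.
Take 2 servings of kale: uses 84 kcal, +8.0 g fiber (running total 8.0 g).
Take 2.673 servings of avocado: uses 449 kcal, +18.7 g fiber (running total 26.7 g).
Greedy by best ratio exhausts the calories allowance optimally: 26.7 g.

26.7 g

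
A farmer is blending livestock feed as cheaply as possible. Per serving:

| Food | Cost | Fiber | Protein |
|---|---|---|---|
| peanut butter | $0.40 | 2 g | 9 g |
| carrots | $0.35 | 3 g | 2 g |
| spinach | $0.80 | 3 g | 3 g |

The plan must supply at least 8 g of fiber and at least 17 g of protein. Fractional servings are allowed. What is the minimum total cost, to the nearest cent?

$1.19

At the optimum either one food covers both requirements or two foods hit both targets exactly; no other combination can be cheaper.
peanut butter only: max(8/2, 17/9) = 4 servings → $1.60.
carrots only: max(8/3, 17/2) = 8.5 servings → $2.98.
spinach only: max(8/3, 17/3) = 5.667 servings → $4.53.
peanut butter + carrots with both tight: 1.522 servings and 1.652 servings → $1.19.
peanut butter + spinach with both tight: 1.286 servings and 1.81 servings → $1.96.
carrots + spinach: intersection lies outside the first quadrant.
Cheapest feasible corner: $1.19.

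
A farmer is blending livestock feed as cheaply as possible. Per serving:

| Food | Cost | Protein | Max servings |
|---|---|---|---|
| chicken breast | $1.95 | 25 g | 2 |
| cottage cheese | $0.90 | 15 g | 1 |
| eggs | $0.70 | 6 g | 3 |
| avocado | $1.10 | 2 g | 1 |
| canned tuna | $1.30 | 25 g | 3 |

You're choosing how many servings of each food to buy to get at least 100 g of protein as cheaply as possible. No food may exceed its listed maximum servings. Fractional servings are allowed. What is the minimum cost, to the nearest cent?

Cost per g of protein: canned tuna $0.0520, cottage cheese $0.0600, chicken breast $0.0780, eggs $0.1167, avocado $0.5500.
Take 3 servings of canned tuna: +75.0 g protein for $3.90 (total $3.90, still need 25.0 g).
Take 1 serving of cottage cheese: +15.0 g protein for $0.90 (total $4.80, still need 10.0 g).
Take 0.4 servings of chicken breast: +10.0 g protein for $0.78 (total $5.58, still need 0.0 g).
Filling from the cheapest source first is optimal under one linear minimum: $5.58.

$5.58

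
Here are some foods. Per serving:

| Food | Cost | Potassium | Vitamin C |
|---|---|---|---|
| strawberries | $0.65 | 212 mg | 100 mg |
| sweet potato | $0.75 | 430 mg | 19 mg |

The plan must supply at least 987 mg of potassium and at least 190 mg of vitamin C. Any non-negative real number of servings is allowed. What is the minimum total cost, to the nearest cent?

strawberries only: max(987/212, 190/100) = 4.656 servings → $3.03.
sweet potato only: max(987/430, 190/19) = 10 servings → $7.50.
strawberries + sweet potato with both tight: 1.615 servings and 1.499 servings → $2.17.
So the least-cost plan costs $2.17.

$2.17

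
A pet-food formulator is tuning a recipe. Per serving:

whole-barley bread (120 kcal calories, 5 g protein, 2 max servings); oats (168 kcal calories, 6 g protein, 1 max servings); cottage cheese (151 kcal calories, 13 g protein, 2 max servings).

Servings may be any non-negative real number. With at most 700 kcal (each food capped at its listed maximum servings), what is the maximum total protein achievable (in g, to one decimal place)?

Protein per kcal: cottage cheese 0.08609, whole-barley bread 0.04167, oats 0.03571.
Take 2 servings of cottage cheese: uses 302 kcal, +26.0 g protein (running total 26.0 g).
Take 2 servings of whole-barley bread: uses 240 kcal, +10.0 g protein (running total 36.0 g).
Take 0.9405 servings of oats: uses 158 kcal, +5.6 g protein (running total 41.6 g).
Greedy by best ratio exhausts the calories allowance optimally: 41.6 g.

41.6 g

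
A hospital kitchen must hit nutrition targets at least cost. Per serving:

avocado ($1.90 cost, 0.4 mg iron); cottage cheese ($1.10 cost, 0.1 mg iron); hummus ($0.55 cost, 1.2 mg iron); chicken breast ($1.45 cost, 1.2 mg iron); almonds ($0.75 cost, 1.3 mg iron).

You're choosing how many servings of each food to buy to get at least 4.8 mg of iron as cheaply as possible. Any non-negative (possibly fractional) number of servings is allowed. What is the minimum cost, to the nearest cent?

Cost per mg of iron: hummus $0.4583, almonds $0.5769, chicken breast $1.2083, avocado $4.7500, cottage cheese $11.0000.
With no serving limits, use only hummus: 4.8 mg / 1.2 mg = 4 servings × $0.55 = $2.20.

$2.20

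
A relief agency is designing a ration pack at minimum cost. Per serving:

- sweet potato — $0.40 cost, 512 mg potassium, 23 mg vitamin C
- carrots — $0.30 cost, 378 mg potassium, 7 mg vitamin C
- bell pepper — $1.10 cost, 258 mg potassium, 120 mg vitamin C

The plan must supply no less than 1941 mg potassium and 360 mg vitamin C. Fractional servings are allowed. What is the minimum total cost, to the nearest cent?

sweet potato only: max(1941/512, 360/23) = 15.65 servings → $6.26.
carrots only: max(1941/378, 360/7) = 51.43 servings → $15.43.
bell pepper only: max(1941/258, 360/120) = 7.523 servings → $8.28.
sweet potato + carrots with both targets exact would need a negative amount; discard.
sweet potato + bell pepper with both tight: 2.523 servings and 2.516 servings → $3.78.
carrots + bell pepper with both tight: 3.215 servings and 2.812 servings → $4.06.
The minimum over all feasible corners is $3.78.

$3.78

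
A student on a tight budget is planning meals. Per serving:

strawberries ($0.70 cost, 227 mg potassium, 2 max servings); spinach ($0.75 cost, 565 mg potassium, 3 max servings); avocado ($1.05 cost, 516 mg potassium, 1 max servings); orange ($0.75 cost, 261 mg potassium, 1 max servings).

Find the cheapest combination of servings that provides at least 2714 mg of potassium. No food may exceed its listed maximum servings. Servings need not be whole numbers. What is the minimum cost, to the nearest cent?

Cost per mg of potassium: spinach $0.0013, avocado $0.0020, orange $0.0029, strawberries $0.0031.
Take 3 servings of spinach: +1695.0 mg potassium for $2.25 (total $2.25, still need 1019.0 mg).
Take 1 serving of avocado: +516.0 mg potassium for $1.05 (total $3.30, still need 503.0 mg).
Take 1 serving of orange: +261.0 mg potassium for $0.75 (total $4.05, still need 242.0 mg).
Take 1.066 servings of strawberries: +242.0 mg potassium for $0.75 (total $4.80, still need 0.0 mg).
Filling from the cheapest source first is optimal under one linear minimum: $4.80.

$4.80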